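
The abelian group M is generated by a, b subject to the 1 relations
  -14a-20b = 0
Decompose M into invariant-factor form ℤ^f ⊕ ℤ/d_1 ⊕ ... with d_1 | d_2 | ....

rank_ℚ(R)=1; free=2−1=1
SNF(R) diag = [2] → torsion [2]

Answer: M ≅ ℤ^1 ⊕ ℤ/2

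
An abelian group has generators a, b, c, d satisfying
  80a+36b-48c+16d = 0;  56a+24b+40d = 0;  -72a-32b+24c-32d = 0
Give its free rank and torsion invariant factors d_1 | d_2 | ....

rank_ℚ(R)=3; free=4−3=1
SNF(R) diag = [4, 8, 24] → torsion [4, 8, 24]

Answer: M ≅ ℤ^1 ⊕ ℤ/4 ⊕ ℤ/8 ⊕ ℤ/24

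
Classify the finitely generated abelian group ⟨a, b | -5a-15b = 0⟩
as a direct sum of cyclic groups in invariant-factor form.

Answer: M ≅ ℤ^1 ⊕ ℤ/5

Derivation:
rank_ℚ(R)=1; free=2−1=1
SNF(R) diag = [5] → torsion [5]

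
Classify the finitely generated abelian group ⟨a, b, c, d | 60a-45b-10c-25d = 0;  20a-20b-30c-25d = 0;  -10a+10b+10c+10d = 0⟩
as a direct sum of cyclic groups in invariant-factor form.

Answer: M ≅ ℤ^1 ⊕ ℤ/5 ⊕ ℤ/5 ⊕ ℤ/10

Derivation:
rank_ℚ(R)=3; free=4−3=1
SNF(R) diag = [5, 5, 10] → torsion [5, 5, 10]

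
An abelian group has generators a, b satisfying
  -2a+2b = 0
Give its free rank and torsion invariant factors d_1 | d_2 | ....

rank_ℚ(R)=1; free=2−1=1
SNF(R) diag = [2] → torsion [2]

Answer: M ≅ ℤ^1 ⊕ ℤ/2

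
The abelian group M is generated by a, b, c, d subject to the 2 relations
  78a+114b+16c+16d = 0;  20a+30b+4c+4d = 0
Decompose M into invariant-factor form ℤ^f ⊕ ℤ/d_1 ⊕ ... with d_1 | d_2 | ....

rank_ℚ(R)=2; free=4−2=2
SNF(R) diag = [2, 2] → torsion [2, 2]

Answer: M ≅ ℤ^2 ⊕ ℤ/2 ⊕ ℤ/2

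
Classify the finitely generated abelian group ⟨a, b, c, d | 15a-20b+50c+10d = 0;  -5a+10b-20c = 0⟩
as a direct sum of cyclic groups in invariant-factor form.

Answer: M ≅ ℤ^2 ⊕ ℤ/5 ⊕ ℤ/10

Derivation:
rank_ℚ(R)=2; free=4−2=2
SNF(R) diag = [5, 10] → torsion [5, 10]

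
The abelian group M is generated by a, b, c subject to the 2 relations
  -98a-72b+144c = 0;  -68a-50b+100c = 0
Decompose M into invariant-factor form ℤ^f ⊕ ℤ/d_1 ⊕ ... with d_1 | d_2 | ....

rank_ℚ(R)=2; free=3−2=1
SNF(R) diag = [2, 2] → torsion [2, 2]

Answer: M ≅ ℤ^1 ⊕ ℤ/2 ⊕ ℤ/2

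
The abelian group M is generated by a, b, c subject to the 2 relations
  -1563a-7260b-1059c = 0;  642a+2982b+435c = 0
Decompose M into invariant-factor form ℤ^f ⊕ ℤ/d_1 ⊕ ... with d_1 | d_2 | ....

rank_ℚ(R)=2; free=3−2=1
SNF(R) diag = [3, 9] → torsion [3, 9]

Answer: M ≅ ℤ^1 ⊕ ℤ/3 ⊕ ℤ/9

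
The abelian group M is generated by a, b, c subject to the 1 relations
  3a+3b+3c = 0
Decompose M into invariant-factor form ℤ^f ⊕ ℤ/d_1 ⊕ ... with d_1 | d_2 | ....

rank_ℚ(R)=1; free=3−1=2
SNF(R) diag = [3] → torsion [3]

Answer: M ≅ ℤ^2 ⊕ ℤ/3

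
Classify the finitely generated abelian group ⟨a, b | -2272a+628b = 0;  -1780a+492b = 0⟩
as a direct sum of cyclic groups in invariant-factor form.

rank_ℚ(R)=2; free=2−2=0
SNF(R) diag = [4, 4] → torsion [4, 4]

Answer: M ≅ ℤ/4 ⊕ ℤ/4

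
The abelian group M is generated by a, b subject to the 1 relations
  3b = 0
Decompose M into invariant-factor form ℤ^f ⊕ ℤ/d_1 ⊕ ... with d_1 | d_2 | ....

Answer: M ≅ ℤ^1 ⊕ ℤ/3

Derivation:
rank_ℚ(R)=1; free=2−1=1
SNF(R) diag = [3] → torsion [3]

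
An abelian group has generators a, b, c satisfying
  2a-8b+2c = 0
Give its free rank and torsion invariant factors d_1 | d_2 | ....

Answer: M ≅ ℤ^2 ⊕ ℤ/2

Derivation:
rank_ℚ(R)=1; free=3−1=2
SNF(R) diag = [2] → torsion [2]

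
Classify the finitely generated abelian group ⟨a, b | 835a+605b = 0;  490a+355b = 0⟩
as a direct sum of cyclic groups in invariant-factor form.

rank_ℚ(R)=2; free=2−2=0
SNF(R) diag = [5, 5] → torsion [5, 5]

Answer: M ≅ ℤ/5 ⊕ ℤ/5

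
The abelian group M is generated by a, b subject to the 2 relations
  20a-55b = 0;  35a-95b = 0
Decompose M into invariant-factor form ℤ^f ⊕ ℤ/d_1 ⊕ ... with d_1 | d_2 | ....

rank_ℚ(R)=2; free=2−2=0
SNF(R) diag = [5, 5] → torsion [5, 5]

Answer: M ≅ ℤ/5 ⊕ ℤ/5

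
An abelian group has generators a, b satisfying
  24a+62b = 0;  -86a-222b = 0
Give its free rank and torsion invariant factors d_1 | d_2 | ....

Answer: M ≅ ℤ/2 ⊕ ℤ/2

Derivation:
rank_ℚ(R)=2; free=2−2=0
SNF(R) diag = [2, 2] → torsion [2, 2]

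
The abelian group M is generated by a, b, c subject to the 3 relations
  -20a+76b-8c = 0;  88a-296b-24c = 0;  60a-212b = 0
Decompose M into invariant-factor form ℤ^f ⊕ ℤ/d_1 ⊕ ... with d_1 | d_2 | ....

rank_ℚ(R)=3; free=3−3=0
SNF(R) diag = [4, 8, 16] → torsion [4, 8, 16]

Answer: M ≅ ℤ/4 ⊕ ℤ/8 ⊕ ℤ/16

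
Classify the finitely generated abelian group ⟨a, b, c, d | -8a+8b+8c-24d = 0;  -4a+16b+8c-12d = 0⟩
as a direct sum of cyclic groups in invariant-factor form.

Answer: M ≅ ℤ^2 ⊕ ℤ/4 ⊕ ℤ/8

Derivation:
rank_ℚ(R)=2; free=4−2=2
SNF(R) diag = [4, 8] → torsion [4, 8]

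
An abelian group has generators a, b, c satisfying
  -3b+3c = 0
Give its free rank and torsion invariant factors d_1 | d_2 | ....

Answer: M ≅ ℤ^2 ⊕ ℤ/3

Derivation:
rank_ℚ(R)=1; free=3−1=2
SNF(R) diag = [3] → torsion [3]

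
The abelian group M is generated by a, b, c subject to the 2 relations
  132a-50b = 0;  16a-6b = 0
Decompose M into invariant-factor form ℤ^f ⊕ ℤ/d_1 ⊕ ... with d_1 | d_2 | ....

rank_ℚ(R)=2; free=3−2=1
SNF(R) diag = [2, 4] → torsion [2, 4]

Answer: M ≅ ℤ^1 ⊕ ℤ/2 ⊕ ℤ/4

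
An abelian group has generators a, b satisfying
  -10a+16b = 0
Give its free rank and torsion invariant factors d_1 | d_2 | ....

rank_ℚ(R)=1; free=2−1=1
SNF(R) diag = [2] → torsion [2]

Answer: M ≅ ℤ^1 ⊕ ℤ/2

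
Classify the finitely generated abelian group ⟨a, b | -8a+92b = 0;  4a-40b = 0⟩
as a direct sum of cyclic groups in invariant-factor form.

Answer: M ≅ ℤ/4 ⊕ ℤ/12

Derivation:
rank_ℚ(R)=2; free=2−2=0
SNF(R) diag = [4, 12] → torsion [4, 12]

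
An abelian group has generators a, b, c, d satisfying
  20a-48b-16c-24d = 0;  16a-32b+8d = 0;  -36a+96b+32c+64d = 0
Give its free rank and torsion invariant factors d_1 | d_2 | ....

rank_ℚ(R)=3; free=4−3=1
SNF(R) diag = [4, 8, 16] → torsion [4, 8, 16]

Answer: M ≅ ℤ^1 ⊕ ℤ/4 ⊕ ℤ/8 ⊕ ℤ/16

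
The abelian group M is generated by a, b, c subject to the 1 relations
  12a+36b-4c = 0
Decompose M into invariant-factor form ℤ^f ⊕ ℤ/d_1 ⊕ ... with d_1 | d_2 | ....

Answer: M ≅ ℤ^2 ⊕ ℤ/4

Derivation:
rank_ℚ(R)=1; free=3−1=2
SNF(R) diag = [4] → torsion [4]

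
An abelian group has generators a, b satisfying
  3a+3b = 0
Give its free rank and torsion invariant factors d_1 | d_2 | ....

rank_ℚ(R)=1; free=2−1=1
SNF(R) diag = [3] → torsion [3]

Answer: M ≅ ℤ^1 ⊕ ℤ/3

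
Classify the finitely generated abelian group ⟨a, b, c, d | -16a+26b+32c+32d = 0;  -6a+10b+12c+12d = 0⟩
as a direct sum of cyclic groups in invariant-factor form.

Answer: M ≅ ℤ^2 ⊕ ℤ/2 ⊕ ℤ/2

Derivation:
rank_ℚ(R)=2; free=4−2=2
SNF(R) diag = [2, 2] → torsion [2, 2]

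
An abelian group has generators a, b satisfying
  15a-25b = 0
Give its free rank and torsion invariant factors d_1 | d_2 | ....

Answer: M ≅ ℤ^1 ⊕ ℤ/5

Derivation:
rank_ℚ(R)=1; free=2−1=1
SNF(R) diag = [5] → torsion [5]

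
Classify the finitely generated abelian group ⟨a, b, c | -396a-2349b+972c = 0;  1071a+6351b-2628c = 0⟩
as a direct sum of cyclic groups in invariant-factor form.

rank_ℚ(R)=2; free=3−2=1
SNF(R) diag = [3, 9] → torsion [3, 9]

Answer: M ≅ ℤ^1 ⊕ ℤ/3 ⊕ ℤ/9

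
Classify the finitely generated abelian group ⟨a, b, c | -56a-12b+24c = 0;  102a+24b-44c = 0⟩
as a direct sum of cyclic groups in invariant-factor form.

rank_ℚ(R)=2; free=3−2=1
SNF(R) diag = [2, 4] → torsion [2, 4]

Answer: M ≅ ℤ^1 ⊕ ℤ/2 ⊕ ℤ/4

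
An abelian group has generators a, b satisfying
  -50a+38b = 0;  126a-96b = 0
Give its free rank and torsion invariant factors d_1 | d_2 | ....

rank_ℚ(R)=2; free=2−2=0
SNF(R) diag = [2, 6] → torsion [2, 6]

Answer: M ≅ ℤ/2 ⊕ ℤ/6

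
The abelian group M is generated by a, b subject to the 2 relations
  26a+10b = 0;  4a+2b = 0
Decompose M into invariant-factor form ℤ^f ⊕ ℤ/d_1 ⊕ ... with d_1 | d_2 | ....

rank_ℚ(R)=2; free=2−2=0
SNF(R) diag = [2, 6] → torsion [2, 6]

Answer: M ≅ ℤ/2 ⊕ ℤ/6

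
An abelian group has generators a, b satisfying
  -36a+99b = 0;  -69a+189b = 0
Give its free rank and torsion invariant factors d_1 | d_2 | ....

rank_ℚ(R)=2; free=2−2=0
SNF(R) diag = [3, 9] → torsion [3, 9]

Answer: M ≅ ℤ/3 ⊕ ℤ/9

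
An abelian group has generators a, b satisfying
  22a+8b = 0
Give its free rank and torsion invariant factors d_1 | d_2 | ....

rank_ℚ(R)=1; free=2−1=1
SNF(R) diag = [2] → torsion [2]

Answer: M ≅ ℤ^1 ⊕ ℤ/2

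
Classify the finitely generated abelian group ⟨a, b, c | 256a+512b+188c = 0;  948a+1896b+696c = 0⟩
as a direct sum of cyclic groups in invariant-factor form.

rank_ℚ(R)=2; free=3−2=1
SNF(R) diag = [4, 12] → torsion [4, 12]

Answer: M ≅ ℤ^1 ⊕ ℤ/4 ⊕ ℤ/12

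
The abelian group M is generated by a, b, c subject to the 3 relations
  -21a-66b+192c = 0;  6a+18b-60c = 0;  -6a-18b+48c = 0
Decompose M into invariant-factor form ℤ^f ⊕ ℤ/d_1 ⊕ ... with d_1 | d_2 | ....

Answer: M ≅ ℤ/3 ⊕ ℤ/6 ⊕ ℤ/12

Derivation:
rank_ℚ(R)=3; free=3−3=0
SNF(R) diag = [3, 6, 12] → torsion [3, 6, 12]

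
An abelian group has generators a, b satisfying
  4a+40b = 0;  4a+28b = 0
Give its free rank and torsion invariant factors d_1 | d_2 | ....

Answer: M ≅ ℤ/4 ⊕ ℤ/12

Derivation:
rank_ℚ(R)=2; free=2−2=0
SNF(R) diag = [4, 12] → torsion [4, 12]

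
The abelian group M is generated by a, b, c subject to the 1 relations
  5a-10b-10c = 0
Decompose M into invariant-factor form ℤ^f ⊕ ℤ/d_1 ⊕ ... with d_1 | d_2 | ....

rank_ℚ(R)=1; free=3−1=2
SNF(R) diag = [5] → torsion [5]

Answer: M ≅ ℤ^2 ⊕ ℤ/5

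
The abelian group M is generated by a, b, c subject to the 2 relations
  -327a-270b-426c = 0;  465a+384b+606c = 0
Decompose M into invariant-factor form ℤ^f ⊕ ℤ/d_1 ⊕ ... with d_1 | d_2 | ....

Answer: M ≅ ℤ^1 ⊕ ℤ/3 ⊕ ℤ/6

Derivation:
rank_ℚ(R)=2; free=3−2=1
SNF(R) diag = [3, 6] → torsion [3, 6]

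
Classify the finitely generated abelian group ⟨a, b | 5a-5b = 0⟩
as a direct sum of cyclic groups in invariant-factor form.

Answer: M ≅ ℤ^1 ⊕ ℤ/5

Derivation:
rank_ℚ(R)=1; free=2−1=1
SNF(R) diag = [5] → torsion [5]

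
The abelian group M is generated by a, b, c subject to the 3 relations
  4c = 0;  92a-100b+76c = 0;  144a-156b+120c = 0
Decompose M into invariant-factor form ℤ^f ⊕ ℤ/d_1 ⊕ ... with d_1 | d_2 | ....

rank_ℚ(R)=3; free=3−3=0
SNF(R) diag = [4, 4, 12] → torsion [4, 4, 12]

Answer: M ≅ ℤ/4 ⊕ ℤ/4 ⊕ ℤ/12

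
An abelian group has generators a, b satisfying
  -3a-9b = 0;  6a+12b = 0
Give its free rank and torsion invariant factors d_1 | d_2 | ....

rank_ℚ(R)=2; free=2−2=0
SNF(R) diag = [3, 6] → torsion [3, 6]

Answer: M ≅ ℤ/3 ⊕ ℤ/6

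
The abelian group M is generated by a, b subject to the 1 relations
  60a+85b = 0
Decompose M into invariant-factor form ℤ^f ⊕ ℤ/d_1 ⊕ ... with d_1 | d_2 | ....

Answer: M ≅ ℤ^1 ⊕ ℤ/5

Derivation:
rank_ℚ(R)=1; free=2−1=1
SNF(R) diag = [5] → torsion [5]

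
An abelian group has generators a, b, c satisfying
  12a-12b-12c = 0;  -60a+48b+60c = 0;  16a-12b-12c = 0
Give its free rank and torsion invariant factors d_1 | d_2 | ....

rank_ℚ(R)=3; free=3−3=0
SNF(R) diag = [4, 12, 12] → torsion [4, 12, 12]

Answer: M ≅ ℤ/4 ⊕ ℤ/12 ⊕ ℤ/12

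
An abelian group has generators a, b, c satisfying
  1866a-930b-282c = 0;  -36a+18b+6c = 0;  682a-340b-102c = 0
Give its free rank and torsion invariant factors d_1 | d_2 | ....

Answer: M ≅ ℤ/2 ⊕ ℤ/6 ⊕ ℤ/18

Derivation:
rank_ℚ(R)=3; free=3−3=0
SNF(R) diag = [2, 6, 18] → torsion [2, 6, 18]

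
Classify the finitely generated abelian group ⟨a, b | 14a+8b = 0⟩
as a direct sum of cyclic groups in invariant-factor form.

rank_ℚ(R)=1; free=2−1=1
SNF(R) diag = [2] → torsion [2]

Answer: M ≅ ℤ^1 ⊕ ℤ/2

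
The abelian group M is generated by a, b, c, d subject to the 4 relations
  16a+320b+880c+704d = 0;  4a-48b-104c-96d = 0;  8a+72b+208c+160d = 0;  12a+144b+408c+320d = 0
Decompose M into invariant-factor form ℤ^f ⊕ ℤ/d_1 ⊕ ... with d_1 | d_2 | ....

rank_ℚ(R)=4; free=4−4=0
SNF(R) diag = [4, 8, 16, 32] → torsion [4, 8, 16, 32]

Answer: M ≅ ℤ/4 ⊕ ℤ/8 ⊕ ℤ/16 ⊕ ℤ/32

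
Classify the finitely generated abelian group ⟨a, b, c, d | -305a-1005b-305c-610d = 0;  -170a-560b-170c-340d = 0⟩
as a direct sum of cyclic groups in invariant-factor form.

Answer: M ≅ ℤ^2 ⊕ ℤ/5 ⊕ ℤ/10

Derivation:
rank_ℚ(R)=2; free=4−2=2
SNF(R) diag = [5, 10] → torsion [5, 10]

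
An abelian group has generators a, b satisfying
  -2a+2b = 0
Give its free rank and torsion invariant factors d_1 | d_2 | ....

rank_ℚ(R)=1; free=2−1=1
SNF(R) diag = [2] → torsion [2]

Answer: M ≅ ℤ^1 ⊕ ℤ/2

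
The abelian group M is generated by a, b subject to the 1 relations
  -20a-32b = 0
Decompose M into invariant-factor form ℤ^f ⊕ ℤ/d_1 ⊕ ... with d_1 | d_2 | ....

rank_ℚ(R)=1; free=2−1=1
SNF(R) diag = [4] → torsion [4]

Answer: M ≅ ℤ^1 ⊕ ℤ/4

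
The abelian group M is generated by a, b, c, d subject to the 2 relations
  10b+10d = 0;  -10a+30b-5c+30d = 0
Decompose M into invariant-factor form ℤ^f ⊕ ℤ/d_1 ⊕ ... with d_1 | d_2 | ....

Answer: M ≅ ℤ^2 ⊕ ℤ/5 ⊕ ℤ/10

Derivation:
rank_ℚ(R)=2; free=4−2=2
SNF(R) diag = [5, 10] → torsion [5, 10]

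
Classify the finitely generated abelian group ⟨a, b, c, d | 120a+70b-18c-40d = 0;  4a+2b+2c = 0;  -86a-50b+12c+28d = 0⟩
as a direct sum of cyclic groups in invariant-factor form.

rank_ℚ(R)=3; free=4−3=1
SNF(R) diag = [2, 2, 4] → torsion [2, 2, 4]

Answer: M ≅ ℤ^1 ⊕ ℤ/2 ⊕ ℤ/2 ⊕ ℤ/4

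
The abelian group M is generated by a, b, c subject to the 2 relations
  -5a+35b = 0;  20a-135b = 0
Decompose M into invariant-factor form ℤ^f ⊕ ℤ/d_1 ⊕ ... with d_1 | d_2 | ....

rank_ℚ(R)=2; free=3−2=1
SNF(R) diag = [5, 5] → torsion [5, 5]

Answer: M ≅ ℤ^1 ⊕ ℤ/5 ⊕ ℤ/5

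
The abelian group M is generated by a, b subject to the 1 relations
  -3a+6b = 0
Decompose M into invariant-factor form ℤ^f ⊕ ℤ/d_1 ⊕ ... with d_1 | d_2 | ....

rank_ℚ(R)=1; free=2−1=1
SNF(R) diag = [3] → torsion [3]

Answer: M ≅ ℤ^1 ⊕ ℤ/3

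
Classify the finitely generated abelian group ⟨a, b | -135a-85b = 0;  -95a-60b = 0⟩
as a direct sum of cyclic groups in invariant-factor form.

rank_ℚ(R)=2; free=2−2=0
SNF(R) diag = [5, 5] → torsion [5, 5]

Answer: M ≅ ℤ/5 ⊕ ℤ/5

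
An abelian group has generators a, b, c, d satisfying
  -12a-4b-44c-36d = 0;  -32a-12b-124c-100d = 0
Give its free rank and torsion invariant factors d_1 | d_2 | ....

Answer: M ≅ ℤ^2 ⊕ ℤ/4 ⊕ ℤ/4

Derivation:
rank_ℚ(R)=2; free=4−2=2
SNF(R) diag = [4, 4] → torsion [4, 4]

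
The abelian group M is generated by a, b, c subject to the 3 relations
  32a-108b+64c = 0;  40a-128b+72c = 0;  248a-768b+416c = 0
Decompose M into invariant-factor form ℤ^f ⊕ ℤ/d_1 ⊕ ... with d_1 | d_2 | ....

Answer: M ≅ ℤ/4 ⊕ ℤ/8 ⊕ ℤ/8

Derivation:
rank_ℚ(R)=3; free=3−3=0
SNF(R) diag = [4, 8, 8] → torsion [4, 8, 8]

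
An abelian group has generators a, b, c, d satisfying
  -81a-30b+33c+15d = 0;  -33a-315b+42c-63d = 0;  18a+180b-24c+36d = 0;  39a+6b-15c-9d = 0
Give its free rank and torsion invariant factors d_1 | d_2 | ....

Answer: M ≅ ℤ/3 ⊕ ℤ/3 ⊕ ℤ/6 ⊕ ℤ/12

Derivation:
rank_ℚ(R)=4; free=4−4=0
SNF(R) diag = [3, 3, 6, 12] → torsion [3, 3, 6, 12]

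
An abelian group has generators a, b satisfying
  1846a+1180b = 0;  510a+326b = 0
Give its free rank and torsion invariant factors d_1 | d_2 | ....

rank_ℚ(R)=2; free=2−2=0
SNF(R) diag = [2, 2] → torsion [2, 2]

Answer: M ≅ ℤ/2 ⊕ ℤ/2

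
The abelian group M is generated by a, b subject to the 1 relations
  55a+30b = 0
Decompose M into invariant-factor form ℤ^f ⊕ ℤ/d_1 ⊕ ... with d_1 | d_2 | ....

rank_ℚ(R)=1; free=2−1=1
SNF(R) diag = [5] → torsion [5]

Answer: M ≅ ℤ^1 ⊕ ℤ/5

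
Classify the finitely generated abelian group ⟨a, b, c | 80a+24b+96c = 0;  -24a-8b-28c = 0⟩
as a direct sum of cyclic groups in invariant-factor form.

Answer: M ≅ ℤ^1 ⊕ ℤ/4 ⊕ ℤ/8

Derivation:
rank_ℚ(R)=2; free=3−2=1
SNF(R) diag = [4, 8] → torsion [4, 8]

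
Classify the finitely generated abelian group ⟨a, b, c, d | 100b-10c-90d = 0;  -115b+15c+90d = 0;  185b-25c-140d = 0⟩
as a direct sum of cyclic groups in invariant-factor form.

Answer: M ≅ ℤ^1 ⊕ ℤ/5 ⊕ ℤ/10 ⊕ ℤ/10

Derivation:
rank_ℚ(R)=3; free=4−3=1
SNF(R) diag = [5, 10, 10] → torsion [5, 10, 10]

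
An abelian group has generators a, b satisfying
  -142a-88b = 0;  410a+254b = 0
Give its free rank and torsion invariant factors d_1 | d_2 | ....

rank_ℚ(R)=2; free=2−2=0
SNF(R) diag = [2, 6] → torsion [2, 6]

Answer: M ≅ ℤ/2 ⊕ ℤ/6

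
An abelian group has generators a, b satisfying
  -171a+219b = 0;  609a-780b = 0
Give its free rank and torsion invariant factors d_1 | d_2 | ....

Answer: M ≅ ℤ/3 ⊕ ℤ/3

Derivation:
rank_ℚ(R)=2; free=2−2=0
SNF(R) diag = [3, 3] → torsion [3, 3]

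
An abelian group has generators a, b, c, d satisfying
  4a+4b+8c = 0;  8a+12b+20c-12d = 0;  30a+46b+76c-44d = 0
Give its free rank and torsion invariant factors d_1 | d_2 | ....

rank_ℚ(R)=3; free=4−3=1
SNF(R) diag = [2, 4, 8] → torsion [2, 4, 8]

Answer: M ≅ ℤ^1 ⊕ ℤ/2 ⊕ ℤ/4 ⊕ ℤ/8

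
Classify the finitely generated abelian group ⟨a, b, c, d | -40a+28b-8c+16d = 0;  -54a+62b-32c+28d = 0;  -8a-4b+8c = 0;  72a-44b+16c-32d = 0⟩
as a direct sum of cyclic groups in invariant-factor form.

rank_ℚ(R)=4; free=4−4=0
SNF(R) diag = [2, 4, 8, 16] → torsion [2, 4, 8, 16]

Answer: M ≅ ℤ/2 ⊕ ℤ/4 ⊕ ℤ/8 ⊕ ℤ/16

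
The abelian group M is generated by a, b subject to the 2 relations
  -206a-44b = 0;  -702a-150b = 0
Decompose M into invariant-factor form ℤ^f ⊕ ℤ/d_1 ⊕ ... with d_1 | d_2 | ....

rank_ℚ(R)=2; free=2−2=0
SNF(R) diag = [2, 6] → torsion [2, 6]

Answer: M ≅ ℤ/2 ⊕ ℤ/6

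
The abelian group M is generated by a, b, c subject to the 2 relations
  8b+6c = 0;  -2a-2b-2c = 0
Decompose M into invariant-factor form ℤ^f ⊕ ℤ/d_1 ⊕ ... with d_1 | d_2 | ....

rank_ℚ(R)=2; free=3−2=1
SNF(R) diag = [2, 2] → torsion [2, 2]

Answer: M ≅ ℤ^1 ⊕ ℤ/2 ⊕ ℤ/2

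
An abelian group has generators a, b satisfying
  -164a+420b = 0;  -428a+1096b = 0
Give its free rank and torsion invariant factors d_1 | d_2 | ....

rank_ℚ(R)=2; free=2−2=0
SNF(R) diag = [4, 4] → torsion [4, 4]

Answer: M ≅ ℤ/4 ⊕ ℤ/4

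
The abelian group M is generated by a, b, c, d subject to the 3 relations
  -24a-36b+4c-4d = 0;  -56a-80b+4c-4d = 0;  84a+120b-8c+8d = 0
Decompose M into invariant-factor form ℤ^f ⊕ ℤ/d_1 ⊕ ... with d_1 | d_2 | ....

rank_ℚ(R)=3; free=4−3=1
SNF(R) diag = [4, 4, 12] → torsion [4, 4, 12]

Answer: M ≅ ℤ^1 ⊕ ℤ/4 ⊕ ℤ/4 ⊕ ℤ/12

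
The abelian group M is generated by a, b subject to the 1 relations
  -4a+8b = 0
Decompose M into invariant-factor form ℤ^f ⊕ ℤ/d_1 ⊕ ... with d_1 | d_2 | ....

Answer: M ≅ ℤ^1 ⊕ ℤ/4

Derivation:
rank_ℚ(R)=1; free=2−1=1
SNF(R) diag = [4] → torsion [4]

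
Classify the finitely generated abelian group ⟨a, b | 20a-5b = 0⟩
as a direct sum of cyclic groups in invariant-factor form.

Answer: M ≅ ℤ^1 ⊕ ℤ/5

Derivation:
rank_ℚ(R)=1; free=2−1=1
SNF(R) diag = [5] → torsion [5]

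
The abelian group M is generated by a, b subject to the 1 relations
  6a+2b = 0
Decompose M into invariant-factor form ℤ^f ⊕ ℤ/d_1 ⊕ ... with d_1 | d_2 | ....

Answer: M ≅ ℤ^1 ⊕ ℤ/2

Derivation:
rank_ℚ(R)=1; free=2−1=1
SNF(R) diag = [2] → torsion [2]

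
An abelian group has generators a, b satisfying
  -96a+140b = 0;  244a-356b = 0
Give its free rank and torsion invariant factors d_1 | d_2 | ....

Answer: M ≅ ℤ/4 ⊕ ℤ/4

Derivation:
rank_ℚ(R)=2; free=2−2=0
SNF(R) diag = [4, 4] → torsion [4, 4]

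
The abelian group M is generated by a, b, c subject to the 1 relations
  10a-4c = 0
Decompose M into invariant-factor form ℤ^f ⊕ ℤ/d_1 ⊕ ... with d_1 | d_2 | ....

rank_ℚ(R)=1; free=3−1=2
SNF(R) diag = [2] → torsion [2]

Answer: M ≅ ℤ^2 ⊕ ℤ/2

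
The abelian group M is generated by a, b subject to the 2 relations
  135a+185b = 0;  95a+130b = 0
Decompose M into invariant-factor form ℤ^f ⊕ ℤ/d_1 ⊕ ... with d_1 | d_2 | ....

rank_ℚ(R)=2; free=2−2=0
SNF(R) diag = [5, 5] → torsion [5, 5]

Answer: M ≅ ℤ/5 ⊕ ℤ/5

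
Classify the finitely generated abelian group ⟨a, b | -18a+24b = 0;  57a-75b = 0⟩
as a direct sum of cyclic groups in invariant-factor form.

rank_ℚ(R)=2; free=2−2=0
SNF(R) diag = [3, 6] → torsion [3, 6]

Answer: M ≅ ℤ/3 ⊕ ℤ/6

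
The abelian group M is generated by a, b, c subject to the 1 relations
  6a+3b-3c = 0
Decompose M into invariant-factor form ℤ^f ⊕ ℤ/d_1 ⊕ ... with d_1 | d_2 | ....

rank_ℚ(R)=1; free=3−1=2
SNF(R) diag = [3] → torsion [3]

Answer: M ≅ ℤ^2 ⊕ ℤ/3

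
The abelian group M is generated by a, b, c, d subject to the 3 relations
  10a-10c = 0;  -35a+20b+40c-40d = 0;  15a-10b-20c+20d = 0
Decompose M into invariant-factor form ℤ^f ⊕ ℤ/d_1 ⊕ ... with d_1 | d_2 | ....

rank_ℚ(R)=3; free=4−3=1
SNF(R) diag = [5, 10, 10] → torsion [5, 10, 10]

Answer: M ≅ ℤ^1 ⊕ ℤ/5 ⊕ ℤ/10 ⊕ ℤ/10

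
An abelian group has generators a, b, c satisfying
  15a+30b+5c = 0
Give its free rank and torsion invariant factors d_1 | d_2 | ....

Answer: M ≅ ℤ^2 ⊕ ℤ/5

Derivation:
rank_ℚ(R)=1; free=3−1=2
SNF(R) diag = [5] → torsion [5]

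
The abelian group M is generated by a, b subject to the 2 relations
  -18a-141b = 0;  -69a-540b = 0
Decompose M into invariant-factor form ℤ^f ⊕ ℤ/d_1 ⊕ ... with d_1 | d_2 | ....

Answer: M ≅ ℤ/3 ⊕ ℤ/3

Derivation:
rank_ℚ(R)=2; free=2−2=0
SNF(R) diag = [3, 3] → torsion [3, 3]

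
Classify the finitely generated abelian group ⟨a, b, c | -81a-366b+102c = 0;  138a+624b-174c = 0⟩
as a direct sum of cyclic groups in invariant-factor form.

rank_ℚ(R)=2; free=3−2=1
SNF(R) diag = [3, 6] → torsion [3, 6]

Answer: M ≅ ℤ^1 ⊕ ℤ/3 ⊕ ℤ/6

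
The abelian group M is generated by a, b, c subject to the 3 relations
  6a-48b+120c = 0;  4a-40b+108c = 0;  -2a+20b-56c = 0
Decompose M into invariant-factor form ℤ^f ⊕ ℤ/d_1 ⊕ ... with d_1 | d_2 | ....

Answer: M ≅ ℤ/2 ⊕ ℤ/4 ⊕ ℤ/12

Derivation:
rank_ℚ(R)=3; free=3−3=0
SNF(R) diag = [2, 4, 12] → torsion [2, 4, 12]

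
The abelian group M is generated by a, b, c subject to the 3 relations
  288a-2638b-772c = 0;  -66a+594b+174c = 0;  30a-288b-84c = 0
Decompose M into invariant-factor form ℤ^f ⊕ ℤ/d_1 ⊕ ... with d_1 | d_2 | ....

Answer: M ≅ ℤ/2 ⊕ ℤ/6 ⊕ ℤ/18

Derivation:
rank_ℚ(R)=3; free=3−3=0
SNF(R) diag = [2, 6, 18] → torsion [2, 6, 18]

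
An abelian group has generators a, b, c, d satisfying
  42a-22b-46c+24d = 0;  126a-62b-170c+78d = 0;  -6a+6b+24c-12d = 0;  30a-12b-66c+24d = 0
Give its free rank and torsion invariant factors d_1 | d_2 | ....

rank_ℚ(R)=4; free=4−4=0
SNF(R) diag = [2, 6, 6, 18] → torsion [2, 6, 6, 18]

Answer: M ≅ ℤ/2 ⊕ ℤ/6 ⊕ ℤ/6 ⊕ ℤ/18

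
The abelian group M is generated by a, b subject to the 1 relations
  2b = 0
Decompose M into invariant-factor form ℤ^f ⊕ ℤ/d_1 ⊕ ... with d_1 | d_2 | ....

Answer: M ≅ ℤ^1 ⊕ ℤ/2

Derivation:
rank_ℚ(R)=1; free=2−1=1
SNF(R) diag = [2] → torsion [2]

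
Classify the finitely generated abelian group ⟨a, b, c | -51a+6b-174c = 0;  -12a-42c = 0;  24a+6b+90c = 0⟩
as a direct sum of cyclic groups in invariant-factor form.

Answer: M ≅ ℤ/3 ⊕ ℤ/6 ⊕ ℤ/6

Derivation:
rank_ℚ(R)=3; free=3−3=0
SNF(R) diag = [3, 6, 6] → torsion [3, 6, 6]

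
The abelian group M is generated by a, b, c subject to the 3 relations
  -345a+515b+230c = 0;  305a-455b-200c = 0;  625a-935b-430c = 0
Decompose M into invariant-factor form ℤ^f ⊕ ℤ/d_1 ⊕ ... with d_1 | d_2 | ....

Answer: M ≅ ℤ/5 ⊕ ℤ/10 ⊕ ℤ/20

Derivation:
rank_ℚ(R)=3; free=3−3=0
SNF(R) diag = [5, 10, 20] → torsion [5, 10, 20]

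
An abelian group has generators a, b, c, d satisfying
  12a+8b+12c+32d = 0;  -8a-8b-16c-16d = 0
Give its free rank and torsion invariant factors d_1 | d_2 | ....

Answer: M ≅ ℤ^2 ⊕ ℤ/4 ⊕ ℤ/8

Derivation:
rank_ℚ(R)=2; free=4−2=2
SNF(R) diag = [4, 8] → torsion [4, 8]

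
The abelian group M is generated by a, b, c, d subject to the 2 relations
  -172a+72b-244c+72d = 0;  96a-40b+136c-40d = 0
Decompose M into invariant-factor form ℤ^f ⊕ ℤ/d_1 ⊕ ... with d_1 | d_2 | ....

Answer: M ≅ ℤ^2 ⊕ ℤ/4 ⊕ ℤ/8

Derivation:
rank_ℚ(R)=2; free=4−2=2
SNF(R) diag = [4, 8] → torsion [4, 8]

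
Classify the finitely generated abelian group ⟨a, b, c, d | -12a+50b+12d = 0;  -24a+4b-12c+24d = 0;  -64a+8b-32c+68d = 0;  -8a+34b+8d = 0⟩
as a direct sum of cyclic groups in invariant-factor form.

rank_ℚ(R)=4; free=4−4=0
SNF(R) diag = [2, 4, 4, 12] → torsion [2, 4, 4, 12]

Answer: M ≅ ℤ/2 ⊕ ℤ/4 ⊕ ℤ/4 ⊕ ℤ/12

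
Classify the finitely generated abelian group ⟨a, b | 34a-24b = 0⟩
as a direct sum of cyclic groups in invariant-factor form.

rank_ℚ(R)=1; free=2−1=1
SNF(R) diag = [2] → torsion [2]

Answer: M ≅ ℤ^1 ⊕ ℤ/2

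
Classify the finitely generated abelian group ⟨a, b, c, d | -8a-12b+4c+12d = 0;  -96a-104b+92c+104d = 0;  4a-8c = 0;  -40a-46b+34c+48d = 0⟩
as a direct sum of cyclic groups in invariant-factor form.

Answer: M ≅ ℤ/2 ⊕ ℤ/4 ⊕ ℤ/4 ⊕ ℤ/12

Derivation:
rank_ℚ(R)=4; free=4−4=0
SNF(R) diag = [2, 4, 4, 12] → torsion [2, 4, 4, 12]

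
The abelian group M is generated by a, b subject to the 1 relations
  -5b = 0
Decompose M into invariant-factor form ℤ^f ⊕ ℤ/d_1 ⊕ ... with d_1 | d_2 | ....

rank_ℚ(R)=1; free=2−1=1
SNF(R) diag = [5] → torsion [5]

Answer: M ≅ ℤ^1 ⊕ ℤ/5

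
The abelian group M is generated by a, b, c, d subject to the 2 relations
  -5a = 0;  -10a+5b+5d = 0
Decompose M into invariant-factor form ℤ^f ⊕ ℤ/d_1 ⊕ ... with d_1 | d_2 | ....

rank_ℚ(R)=2; free=4−2=2
SNF(R) diag = [5, 5] → torsion [5, 5]

Answer: M ≅ ℤ^2 ⊕ ℤ/5 ⊕ ℤ/5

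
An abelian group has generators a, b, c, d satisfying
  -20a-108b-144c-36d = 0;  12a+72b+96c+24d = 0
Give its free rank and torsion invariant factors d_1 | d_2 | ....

rank_ℚ(R)=2; free=4−2=2
SNF(R) diag = [4, 12] → torsion [4, 12]

Answer: M ≅ ℤ^2 ⊕ ℤ/4 ⊕ ℤ/12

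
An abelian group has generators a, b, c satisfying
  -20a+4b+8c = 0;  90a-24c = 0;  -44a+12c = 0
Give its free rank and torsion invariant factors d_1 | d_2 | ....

Answer: M ≅ ℤ/2 ⊕ ℤ/4 ⊕ ℤ/12

Derivation:
rank_ℚ(R)=3; free=3−3=0
SNF(R) diag = [2, 4, 12] → torsion [2, 4, 12]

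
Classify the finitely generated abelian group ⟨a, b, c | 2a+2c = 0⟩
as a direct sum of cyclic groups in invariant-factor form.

rank_ℚ(R)=1; free=3−1=2
SNF(R) diag = [2] → torsion [2]

Answer: M ≅ ℤ^2 ⊕ ℤ/2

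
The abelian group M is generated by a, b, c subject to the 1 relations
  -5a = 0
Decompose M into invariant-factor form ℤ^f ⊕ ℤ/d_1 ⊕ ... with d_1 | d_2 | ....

Answer: M ≅ ℤ^2 ⊕ ℤ/5

Derivation:
rank_ℚ(R)=1; free=3−1=2
SNF(R) diag = [5] → torsion [5]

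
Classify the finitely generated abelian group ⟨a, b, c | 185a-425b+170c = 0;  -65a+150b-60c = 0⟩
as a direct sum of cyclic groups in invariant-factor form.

Answer: M ≅ ℤ^1 ⊕ ℤ/5 ⊕ ℤ/5

Derivation:
rank_ℚ(R)=2; free=3−2=1
SNF(R) diag = [5, 5] → torsion [5, 5]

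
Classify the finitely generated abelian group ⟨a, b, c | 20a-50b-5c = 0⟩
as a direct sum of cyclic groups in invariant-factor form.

Answer: M ≅ ℤ^2 ⊕ ℤ/5

Derivation:
rank_ℚ(R)=1; free=3−1=2
SNF(R) diag = [5] → torsion [5]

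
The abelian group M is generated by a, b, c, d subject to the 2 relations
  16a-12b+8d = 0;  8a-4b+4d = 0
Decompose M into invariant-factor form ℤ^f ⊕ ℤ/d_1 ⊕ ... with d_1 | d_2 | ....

Answer: M ≅ ℤ^2 ⊕ ℤ/4 ⊕ ℤ/4

Derivation:
rank_ℚ(R)=2; free=4−2=2
SNF(R) diag = [4, 4] → torsion [4, 4]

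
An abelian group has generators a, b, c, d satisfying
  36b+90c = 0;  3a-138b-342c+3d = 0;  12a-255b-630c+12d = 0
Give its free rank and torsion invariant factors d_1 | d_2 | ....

Answer: M ≅ ℤ^1 ⊕ ℤ/3 ⊕ ℤ/9 ⊕ ℤ/18

Derivation:
rank_ℚ(R)=3; free=4−3=1
SNF(R) diag = [3, 9, 18] → torsion [3, 9, 18]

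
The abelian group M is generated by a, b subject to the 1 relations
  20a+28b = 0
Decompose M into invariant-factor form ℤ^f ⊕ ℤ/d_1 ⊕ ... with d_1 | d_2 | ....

rank_ℚ(R)=1; free=2−1=1
SNF(R) diag = [4] → torsion [4]

Answer: M ≅ ℤ^1 ⊕ ℤ/4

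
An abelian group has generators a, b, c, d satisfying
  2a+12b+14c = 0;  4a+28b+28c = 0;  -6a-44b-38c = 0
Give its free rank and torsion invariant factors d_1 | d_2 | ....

Answer: M ≅ ℤ^1 ⊕ ℤ/2 ⊕ ℤ/4 ⊕ ℤ/4

Derivation:
rank_ℚ(R)=3; free=4−3=1
SNF(R) diag = [2, 4, 4] → torsion [2, 4, 4]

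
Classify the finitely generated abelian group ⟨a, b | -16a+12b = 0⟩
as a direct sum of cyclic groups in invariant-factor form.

Answer: M ≅ ℤ^1 ⊕ ℤ/4

Derivation:
rank_ℚ(R)=1; free=2−1=1
SNF(R) diag = [4] → torsion [4]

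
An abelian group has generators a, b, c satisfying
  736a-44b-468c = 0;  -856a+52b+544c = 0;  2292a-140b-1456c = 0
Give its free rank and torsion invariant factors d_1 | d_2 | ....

rank_ℚ(R)=3; free=3−3=0
SNF(R) diag = [4, 4, 12] → torsion [4, 4, 12]

Answer: M ≅ ℤ/4 ⊕ ℤ/4 ⊕ ℤ/12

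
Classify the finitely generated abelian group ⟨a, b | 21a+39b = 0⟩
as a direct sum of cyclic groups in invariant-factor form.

Answer: M ≅ ℤ^1 ⊕ ℤ/3

Derivation:
rank_ℚ(R)=1; free=2−1=1
SNF(R) diag = [3] → torsion [3]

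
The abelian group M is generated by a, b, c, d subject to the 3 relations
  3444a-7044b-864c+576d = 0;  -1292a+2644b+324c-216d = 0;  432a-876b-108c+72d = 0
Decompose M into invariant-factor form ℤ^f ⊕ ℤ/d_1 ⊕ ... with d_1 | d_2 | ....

Answer: M ≅ ℤ^1 ⊕ ℤ/4 ⊕ ℤ/12 ⊕ ℤ/36

Derivation:
rank_ℚ(R)=3; free=4−3=1
SNF(R) diag = [4, 12, 36] → torsion [4, 12, 36]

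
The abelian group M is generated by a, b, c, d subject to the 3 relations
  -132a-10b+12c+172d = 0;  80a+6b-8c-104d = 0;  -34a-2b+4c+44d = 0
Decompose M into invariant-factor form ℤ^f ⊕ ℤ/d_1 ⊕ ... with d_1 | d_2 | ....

Answer: M ≅ ℤ^1 ⊕ ℤ/2 ⊕ ℤ/2 ⊕ ℤ/4

Derivation:
rank_ℚ(R)=3; free=4−3=1
SNF(R) diag = [2, 2, 4] → torsion [2, 2, 4]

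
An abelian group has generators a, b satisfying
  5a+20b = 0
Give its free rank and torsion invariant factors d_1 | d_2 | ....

rank_ℚ(R)=1; free=2−1=1
SNF(R) diag = [5] → torsion [5]

Answer: M ≅ ℤ^1 ⊕ ℤ/5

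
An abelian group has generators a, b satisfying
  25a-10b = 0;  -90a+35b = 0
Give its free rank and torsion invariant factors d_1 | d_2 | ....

rank_ℚ(R)=2; free=2−2=0
SNF(R) diag = [5, 5] → torsion [5, 5]

Answer: M ≅ ℤ/5 ⊕ ℤ/5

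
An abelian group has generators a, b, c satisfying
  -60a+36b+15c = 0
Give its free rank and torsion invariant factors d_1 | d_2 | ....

Answer: M ≅ ℤ^2 ⊕ ℤ/3

Derivation:
rank_ℚ(R)=1; free=3−1=2
SNF(R) diag = [3] → torsion [3]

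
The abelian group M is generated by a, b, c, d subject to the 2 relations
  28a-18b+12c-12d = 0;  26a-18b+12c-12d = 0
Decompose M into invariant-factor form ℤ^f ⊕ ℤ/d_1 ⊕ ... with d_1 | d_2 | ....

rank_ℚ(R)=2; free=4−2=2
SNF(R) diag = [2, 6] → torsion [2, 6]

Answer: M ≅ ℤ^2 ⊕ ℤ/2 ⊕ ℤ/6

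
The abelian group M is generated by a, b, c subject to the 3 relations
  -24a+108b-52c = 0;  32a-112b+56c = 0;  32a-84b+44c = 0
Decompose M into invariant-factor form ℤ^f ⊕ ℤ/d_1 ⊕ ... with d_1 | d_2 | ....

rank_ℚ(R)=3; free=3−3=0
SNF(R) diag = [4, 8, 8] → torsion [4, 8, 8]

Answer: M ≅ ℤ/4 ⊕ ℤ/8 ⊕ ℤ/8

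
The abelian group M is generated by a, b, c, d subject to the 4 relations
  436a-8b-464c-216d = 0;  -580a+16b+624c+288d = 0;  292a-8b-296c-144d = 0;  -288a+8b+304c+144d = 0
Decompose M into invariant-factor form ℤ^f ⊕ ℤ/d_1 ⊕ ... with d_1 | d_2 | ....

Answer: M ≅ ℤ/4 ⊕ ℤ/8 ⊕ ℤ/24 ⊕ ℤ/72

Derivation:
rank_ℚ(R)=4; free=4−4=0
SNF(R) diag = [4, 8, 24, 72] → torsion [4, 8, 24, 72]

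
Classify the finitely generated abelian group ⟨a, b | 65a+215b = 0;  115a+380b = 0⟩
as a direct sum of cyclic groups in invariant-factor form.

rank_ℚ(R)=2; free=2−2=0
SNF(R) diag = [5, 5] → torsion [5, 5]

Answer: M ≅ ℤ/5 ⊕ ℤ/5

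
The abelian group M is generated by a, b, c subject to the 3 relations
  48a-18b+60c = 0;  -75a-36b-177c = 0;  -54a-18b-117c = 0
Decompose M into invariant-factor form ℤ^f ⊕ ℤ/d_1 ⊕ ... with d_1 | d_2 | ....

Answer: M ≅ ℤ/3 ⊕ ℤ/9 ⊕ ℤ/18

Derivation:
rank_ℚ(R)=3; free=3−3=0
SNF(R) diag = [3, 9, 18] → torsion [3, 9, 18]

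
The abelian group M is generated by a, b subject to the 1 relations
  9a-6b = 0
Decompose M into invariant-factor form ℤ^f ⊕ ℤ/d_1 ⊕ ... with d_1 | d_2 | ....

Answer: M ≅ ℤ^1 ⊕ ℤ/3

Derivation:
rank_ℚ(R)=1; free=2−1=1
SNF(R) diag = [3] → torsion [3]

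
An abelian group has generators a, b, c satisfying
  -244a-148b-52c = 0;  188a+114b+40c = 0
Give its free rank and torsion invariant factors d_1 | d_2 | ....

Answer: M ≅ ℤ^1 ⊕ ℤ/2 ⊕ ℤ/4

Derivation:
rank_ℚ(R)=2; free=3−2=1
SNF(R) diag = [2, 4] → torsion [2, 4]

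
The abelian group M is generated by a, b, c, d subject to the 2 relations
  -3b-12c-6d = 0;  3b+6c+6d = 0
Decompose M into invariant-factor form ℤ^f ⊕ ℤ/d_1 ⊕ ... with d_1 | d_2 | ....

Answer: M ≅ ℤ^2 ⊕ ℤ/3 ⊕ ℤ/6

Derivation:
rank_ℚ(R)=2; free=4−2=2
SNF(R) diag = [3, 6] → torsion [3, 6]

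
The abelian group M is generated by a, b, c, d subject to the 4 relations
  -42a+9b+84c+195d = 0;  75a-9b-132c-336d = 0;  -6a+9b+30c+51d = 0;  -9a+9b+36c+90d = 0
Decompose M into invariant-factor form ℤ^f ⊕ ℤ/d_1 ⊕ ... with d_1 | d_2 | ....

rank_ℚ(R)=4; free=4−4=0
SNF(R) diag = [3, 9, 18, 36] → torsion [3, 9, 18, 36]

Answer: M ≅ ℤ/3 ⊕ ℤ/9 ⊕ ℤ/18 ⊕ ℤ/36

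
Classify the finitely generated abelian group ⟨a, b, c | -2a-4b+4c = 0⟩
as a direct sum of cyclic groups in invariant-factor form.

rank_ℚ(R)=1; free=3−1=2
SNF(R) diag = [2] → torsion [2]

Answer: M ≅ ℤ^2 ⊕ ℤ/2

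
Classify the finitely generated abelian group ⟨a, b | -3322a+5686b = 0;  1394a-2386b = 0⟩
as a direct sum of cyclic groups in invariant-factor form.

rank_ℚ(R)=2; free=2−2=0
SNF(R) diag = [2, 4] → torsion [2, 4]

Answer: M ≅ ℤ/2 ⊕ ℤ/4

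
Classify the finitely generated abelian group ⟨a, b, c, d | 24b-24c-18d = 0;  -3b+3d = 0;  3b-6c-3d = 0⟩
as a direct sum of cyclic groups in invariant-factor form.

Answer: M ≅ ℤ^1 ⊕ ℤ/3 ⊕ ℤ/6 ⊕ ℤ/6

Derivation:
rank_ℚ(R)=3; free=4−3=1
SNF(R) diag = [3, 6, 6] → torsion [3, 6, 6]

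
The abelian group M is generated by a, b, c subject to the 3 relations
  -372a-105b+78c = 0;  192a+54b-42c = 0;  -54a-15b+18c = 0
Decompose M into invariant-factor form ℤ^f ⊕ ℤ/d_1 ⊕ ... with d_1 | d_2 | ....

rank_ℚ(R)=3; free=3−3=0
SNF(R) diag = [3, 6, 18] → torsion [3, 6, 18]

Answer: M ≅ ℤ/3 ⊕ ℤ/6 ⊕ ℤ/18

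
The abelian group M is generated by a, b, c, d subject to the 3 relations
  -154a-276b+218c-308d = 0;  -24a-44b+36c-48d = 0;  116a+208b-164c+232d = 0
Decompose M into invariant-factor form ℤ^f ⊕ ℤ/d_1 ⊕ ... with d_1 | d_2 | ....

rank_ℚ(R)=3; free=4−3=1
SNF(R) diag = [2, 4, 8] → torsion [2, 4, 8]

Answer: M ≅ ℤ^1 ⊕ ℤ/2 ⊕ ℤ/4 ⊕ ℤ/8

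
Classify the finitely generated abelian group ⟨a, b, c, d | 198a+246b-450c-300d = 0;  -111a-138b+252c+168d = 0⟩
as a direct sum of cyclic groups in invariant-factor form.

rank_ℚ(R)=2; free=4−2=2
SNF(R) diag = [3, 6] → torsion [3, 6]

Answer: M ≅ ℤ^2 ⊕ ℤ/3 ⊕ ℤ/6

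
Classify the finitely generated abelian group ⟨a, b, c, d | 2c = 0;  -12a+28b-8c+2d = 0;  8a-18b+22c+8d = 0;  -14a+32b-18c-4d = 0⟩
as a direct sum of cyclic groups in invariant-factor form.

Answer: M ≅ ℤ/2 ⊕ ℤ/2 ⊕ ℤ/2 ⊕ ℤ/6

Derivation:
rank_ℚ(R)=4; free=4−4=0
SNF(R) diag = [2, 2, 2, 6] → torsion [2, 2, 2, 6]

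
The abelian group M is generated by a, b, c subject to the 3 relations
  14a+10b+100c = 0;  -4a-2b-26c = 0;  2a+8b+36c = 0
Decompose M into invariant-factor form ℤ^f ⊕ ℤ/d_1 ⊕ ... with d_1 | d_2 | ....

Answer: M ≅ ℤ/2 ⊕ ℤ/2 ⊕ ℤ/6

Derivation:
rank_ℚ(R)=3; free=3−3=0
SNF(R) diag = [2, 2, 6] → torsion [2, 2, 6]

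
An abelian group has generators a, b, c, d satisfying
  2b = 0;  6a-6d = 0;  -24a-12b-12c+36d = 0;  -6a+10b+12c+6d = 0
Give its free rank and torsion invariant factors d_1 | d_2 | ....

rank_ℚ(R)=4; free=4−4=0
SNF(R) diag = [2, 6, 12, 12] → torsion [2, 6, 12, 12]

Answer: M ≅ ℤ/2 ⊕ ℤ/6 ⊕ ℤ/12 ⊕ ℤ/12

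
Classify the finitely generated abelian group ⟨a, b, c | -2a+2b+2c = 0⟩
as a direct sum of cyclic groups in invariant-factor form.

Answer: M ≅ ℤ^2 ⊕ ℤ/2

Derivation:
rank_ℚ(R)=1; free=3−1=2
SNF(R) diag = [2] → torsion [2]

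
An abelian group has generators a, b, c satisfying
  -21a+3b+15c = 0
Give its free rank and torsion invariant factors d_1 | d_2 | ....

Answer: M ≅ ℤ^2 ⊕ ℤ/3

Derivation:
rank_ℚ(R)=1; free=3−1=2
SNF(R) diag = [3] → torsion [3]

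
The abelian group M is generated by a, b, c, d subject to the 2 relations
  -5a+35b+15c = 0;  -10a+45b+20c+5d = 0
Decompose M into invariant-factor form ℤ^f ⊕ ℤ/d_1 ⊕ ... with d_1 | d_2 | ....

Answer: M ≅ ℤ^2 ⊕ ℤ/5 ⊕ ℤ/5

Derivation:
rank_ℚ(R)=2; free=4−2=2
SNF(R) diag = [5, 5] → torsion [5, 5]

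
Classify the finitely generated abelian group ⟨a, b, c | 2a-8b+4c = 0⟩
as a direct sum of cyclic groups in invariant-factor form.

rank_ℚ(R)=1; free=3−1=2
SNF(R) diag = [2] → torsion [2]

Answer: M ≅ ℤ^2 ⊕ ℤ/2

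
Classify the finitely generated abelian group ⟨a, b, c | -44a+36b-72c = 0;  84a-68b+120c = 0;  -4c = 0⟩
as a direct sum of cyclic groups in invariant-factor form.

rank_ℚ(R)=3; free=3−3=0
SNF(R) diag = [4, 4, 8] → torsion [4, 4, 8]

Answer: M ≅ ℤ/4 ⊕ ℤ/4 ⊕ ℤ/8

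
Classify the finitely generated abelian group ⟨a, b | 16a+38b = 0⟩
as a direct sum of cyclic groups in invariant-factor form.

rank_ℚ(R)=1; free=2−1=1
SNF(R) diag = [2] → torsion [2]

Answer: M ≅ ℤ^1 ⊕ ℤ/2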